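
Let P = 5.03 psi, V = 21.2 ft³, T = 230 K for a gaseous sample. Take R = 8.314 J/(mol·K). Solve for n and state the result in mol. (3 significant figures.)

From the ideal-gas law: n = PV/(RT).
P = 5.03 psi = 34681 Pa; V = 21.2 ft³ = 0.6003 m³; T = 230 K; R = 8.314 J/(mol·K).
n = 10.89 mol

10.9 mol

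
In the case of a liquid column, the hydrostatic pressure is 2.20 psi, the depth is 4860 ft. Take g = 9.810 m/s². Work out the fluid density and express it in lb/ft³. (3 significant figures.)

Solving P = ρ·g·h for ρ: ρ = P/(g·h).
P = 2.20 psi = 15168 Pa; h = 4860 ft = 1481 m; g = 9.810 m/s².
ρ = 1.044 kg/m³
1.044 kg/m³ × (1 lb/ft³ / 16.02 kg/m³) = 0.06516 lb/ft³

0.0652 lb/ft³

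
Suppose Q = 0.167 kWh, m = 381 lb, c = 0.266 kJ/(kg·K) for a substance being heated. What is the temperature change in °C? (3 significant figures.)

Rearranging Q = m·c·ΔT for ΔT: ΔT = Q/(m·c).
Q = 0.167 kWh = 6.012×10^5 J; m = 381 lb = 172.8 kg; c = 0.266 kJ/(kg·K) = 266.0 J/(kg·K).
ΔT = 13.08 K
Since 1 °C = 1 K, 13.08 °C.

13.1 °C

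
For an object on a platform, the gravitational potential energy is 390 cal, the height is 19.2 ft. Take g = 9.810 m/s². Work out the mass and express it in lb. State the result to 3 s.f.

62.7 lb

Rearranging PE = m·g·h for m: m = PE/(g·h).
PE = 390 cal = 1632 J; h = 19.2 ft = 5.852 m; g = 9.810 m/s².
m = 28.42 kg
28.42 kg × (1 lb / 0.4536 kg) = 62.66 lb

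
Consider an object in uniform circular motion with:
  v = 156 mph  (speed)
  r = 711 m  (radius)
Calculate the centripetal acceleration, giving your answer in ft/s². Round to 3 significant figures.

22.4 ft/s²

Directly: a = v²/r.
v = 156 mph = 69.74 m/s; r = 711 m.
a = 6.840 m/s²
6.840 m/s² × (1 ft/s² / 0.3048 m/s²) = 22.44 ft/s²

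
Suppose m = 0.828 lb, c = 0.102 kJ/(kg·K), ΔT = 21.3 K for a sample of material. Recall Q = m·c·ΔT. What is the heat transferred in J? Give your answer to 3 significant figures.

Q is given directly by: Q = mcΔT.
m = 0.828 lb = 0.3756 kg; c = 0.102 kJ/(kg·K) = 102.0 J/(kg·K); ΔT = 21.3 K.
Q = 816.0 J  (the unit combination reduces to kg·m²/s² = J)

816 J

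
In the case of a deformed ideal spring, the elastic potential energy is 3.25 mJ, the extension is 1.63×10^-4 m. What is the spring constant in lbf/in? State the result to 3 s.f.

1400 lbf/in

Rearranging: k = 2U/x².
U = 3.25 mJ = 0.003250 J; x = 1.63×10^-4 m.
k = 2.446×10^5 N/m
2.446×10^5 N/m × (1 lbf/in / 175.1 N/m) = 1397 lbf/in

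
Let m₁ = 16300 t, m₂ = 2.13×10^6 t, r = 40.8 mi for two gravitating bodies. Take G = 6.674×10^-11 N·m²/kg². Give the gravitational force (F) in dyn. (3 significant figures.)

53.7 dyn

Directly: F = Gm₁m₂/r².
m₁ = 16300 t = 1.630×10^7 kg; m₂ = 2.13×10^6 t = 2.130×10^9 kg; r = 40.8 mi = 65661 m; G = 6.674×10^-11 N·m²/kg².
F = 5.374×10^-4 N
5.374×10^-4 N × (1 dyn / 1.000×10^-5 N) = 53.74 dyn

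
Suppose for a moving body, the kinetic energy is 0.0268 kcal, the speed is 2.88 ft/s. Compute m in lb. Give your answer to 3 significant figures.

Rearranging: m = 2·KE/v².
KE = 0.0268 kcal = 112.1 J; v = 2.88 ft/s = 0.8778 m/s.
m = 291.0 kg
291.0 kg × (1 lb / 0.4536 kg) = 641.6 lb

642 lb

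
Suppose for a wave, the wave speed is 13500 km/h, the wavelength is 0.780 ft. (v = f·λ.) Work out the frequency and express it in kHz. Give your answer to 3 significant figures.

Rearranging v = f·λ for f: f = v/λ.
v = 13500 km/h = 3750 m/s; λ = 0.780 ft = 0.2377 m.
f = 15773 Hz
15773 Hz × (1 kHz / 1000 Hz) = 15.77 kHz

15.8 kHz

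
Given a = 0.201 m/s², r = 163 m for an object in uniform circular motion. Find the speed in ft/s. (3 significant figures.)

Rearranging: v = √(a·r).
a = 0.201 m/s²; r = 163 m.
v = 5.724 m/s
5.724 m/s × (1 ft/s / 0.3048 m/s) = 18.78 ft/s

18.8 ft/s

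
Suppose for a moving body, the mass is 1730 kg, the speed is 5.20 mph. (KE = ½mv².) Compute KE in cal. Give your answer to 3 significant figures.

1120 cal

KE is given directly by: KE = ½mv².
m = 1730 kg; v = 5.20 mph = 2.325 m/s.
KE = 4674 J
4674 J × (1 cal / 4.184 J) = 1117 cal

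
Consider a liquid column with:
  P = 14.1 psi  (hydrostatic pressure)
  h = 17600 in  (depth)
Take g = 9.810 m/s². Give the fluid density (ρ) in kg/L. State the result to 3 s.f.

0.0222 kg/L

Rearranging: ρ = P/(g·h).
P = 14.1 psi = 97216 Pa; h = 17600 in = 447.0 m; g = 9.810 m/s².
ρ = 22.17 kg/m³
22.17 kg/m³ × (1 kg/L / 1000 kg/m³) = 0.02217 kg/L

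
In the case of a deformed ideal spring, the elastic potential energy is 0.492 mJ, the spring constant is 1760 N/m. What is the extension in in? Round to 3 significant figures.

0.0294 in

Solving U = ½k·x² for x: x = √(2U/k).
U = 0.492 mJ = 4.920×10^-4 J; k = 1760 N/m.
x = 7.477×10^-4 m
7.477×10^-4 m × (1 in / 0.02540 m) = 0.02944 in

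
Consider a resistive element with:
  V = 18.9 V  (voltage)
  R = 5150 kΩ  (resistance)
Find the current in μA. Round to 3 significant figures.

From Ohm's law: I = V/R.
V = 18.9 V; R = 5150 kΩ = 5.150×10^6 Ω.
I = 3.670×10^-6 A
3.670×10^-6 A × (1 μA / 1.000×10^-6 A) = 3.670 μA

3.67 μA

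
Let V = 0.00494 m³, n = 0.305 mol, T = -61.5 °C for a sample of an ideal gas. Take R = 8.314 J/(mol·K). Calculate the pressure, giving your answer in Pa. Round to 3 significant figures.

From the ideal-gas law: P = nRT/V.
V = 0.00494 m³; n = 0.305 mol; T = -61.5 °C = 211.6 K; R = 8.314 J/(mol·K).
P = 1.086×10^5 Pa  (the unit combination reduces to kg/(m·s²) = Pa)

1.09×10^5 Pa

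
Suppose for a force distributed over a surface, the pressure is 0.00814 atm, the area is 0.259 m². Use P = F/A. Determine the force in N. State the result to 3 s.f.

214 N

Rearranging: F = P·A.
P = 0.00814 atm = 824.8 Pa; A = 0.259 m².
F = 213.6 N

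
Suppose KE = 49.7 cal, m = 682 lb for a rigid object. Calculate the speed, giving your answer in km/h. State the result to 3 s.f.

Rearranging KE = ½mv² for v: v = √(2·KE/m).
KE = 49.7 cal = 207.9 J; m = 682 lb = 309.3 kg.
v = 1.159 m/s
1.159 m/s × (1 km/h / 0.2778 m/s) = 4.174 km/h

4.17 km/h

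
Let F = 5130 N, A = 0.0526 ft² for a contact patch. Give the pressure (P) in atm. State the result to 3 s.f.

10.4 atm

P is given directly by: P = F/A.
F = 5130 N; A = 0.0526 ft² = 0.004887 m².
P = 1.050×10^6 Pa  (the unit combination reduces to kg/(m·s²) = Pa)
1.050×10^6 Pa × (1 atm / 1.013×10^5 Pa) = 10.36 atm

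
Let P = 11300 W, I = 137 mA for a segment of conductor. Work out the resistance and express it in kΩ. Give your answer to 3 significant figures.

602 kΩ

Rearranging: R = P/I².
P = 11300 W; I = 137 mA = 0.1370 A.
R = 6.021×10^5 Ω
6.021×10^5 Ω × (1 kΩ / 1000 Ω) = 602.1 kΩ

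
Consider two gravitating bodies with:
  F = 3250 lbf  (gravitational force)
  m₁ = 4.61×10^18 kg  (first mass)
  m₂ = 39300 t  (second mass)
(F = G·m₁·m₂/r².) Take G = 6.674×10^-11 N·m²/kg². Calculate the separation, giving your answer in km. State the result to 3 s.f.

Rearranging: r = √(G·m₁m₂/F).
F = 3250 lbf = 14457 N; m₁ = 4.61×10^18 kg; m₂ = 39300 t = 3.930×10^7 kg; G = 6.674×10^-11 N·m²/kg².
r = 9.145×10^5 m
9.145×10^5 m × (1 km / 1000 m) = 914.5 km

915 km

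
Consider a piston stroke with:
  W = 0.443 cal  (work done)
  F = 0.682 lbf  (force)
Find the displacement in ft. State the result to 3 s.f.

2.00 ft

Rearranging: d = W/F.
W = 0.443 cal = 1.854 J; F = 0.682 lbf = 3.034 N.
d = 0.6110 m
0.6110 m × (1 ft / 0.3048 m) = 2.005 ft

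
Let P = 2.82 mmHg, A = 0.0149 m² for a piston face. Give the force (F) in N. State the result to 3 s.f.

5.60 N

Rearranging: F = P·A.
P = 2.82 mmHg = 376.0 Pa; A = 0.0149 m².
F = 5.602 N  (the unit combination reduces to kg·m/s² = N)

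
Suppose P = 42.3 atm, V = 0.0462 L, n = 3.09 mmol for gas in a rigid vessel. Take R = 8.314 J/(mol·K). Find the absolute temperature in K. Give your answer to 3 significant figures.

Rearranging: T = PV/(nR).
P = 42.3 atm = 4.286×10^6 Pa; V = 0.0462 L = 4.620×10^-5 m³; n = 3.09 mmol = 0.003090 mol; R = 8.314 J/(mol·K).
T = 7708 K

7710 K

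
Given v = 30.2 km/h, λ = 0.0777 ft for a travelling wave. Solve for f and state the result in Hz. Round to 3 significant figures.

Solving v = f·λ for f: f = v/λ.
v = 30.2 km/h = 8.389 m/s; λ = 0.0777 ft = 0.02368 m.
f = 354.2 Hz

354 Hz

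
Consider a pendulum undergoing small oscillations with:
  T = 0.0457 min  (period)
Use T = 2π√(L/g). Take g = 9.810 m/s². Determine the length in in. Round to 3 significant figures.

73.6 in

Solving T = 2π√(L/g) for L: L = g·(T/2π)².
T = 0.0457 min = 2.742 s; g = 9.810 m/s².
L = 1.868 m
1.868 m × (1 in / 0.02540 m) = 73.55 in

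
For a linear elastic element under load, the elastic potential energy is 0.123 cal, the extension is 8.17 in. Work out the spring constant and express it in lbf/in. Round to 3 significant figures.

Rearranging: k = 2U/x².
U = 0.123 cal = 0.5146 J; x = 8.17 in = 0.2075 m.
k = 23.90 N/m
23.90 N/m × (1 lbf/in / 175.1 N/m) = 0.1365 lbf/in

0.136 lbf/in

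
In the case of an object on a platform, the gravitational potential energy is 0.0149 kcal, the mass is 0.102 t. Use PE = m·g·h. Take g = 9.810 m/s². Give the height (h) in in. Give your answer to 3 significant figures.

2.45 in

Rearranging PE = m·g·h for h: h = PE/(m·g).
PE = 0.0149 kcal = 62.34 J; m = 0.102 t = 102.0 kg; g = 9.810 m/s².
h = 0.06230 m
0.06230 m × (1 in / 0.02540 m) = 2.453 in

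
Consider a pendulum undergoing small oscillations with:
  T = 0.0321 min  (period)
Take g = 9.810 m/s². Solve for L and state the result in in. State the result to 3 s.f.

Solving T = 2π√(L/g) for L: L = g·(T/2π)².
T = 0.0321 min = 1.926 s; g = 9.810 m/s².
L = 0.9218 m
0.9218 m × (1 in / 0.02540 m) = 36.29 in

36.3 in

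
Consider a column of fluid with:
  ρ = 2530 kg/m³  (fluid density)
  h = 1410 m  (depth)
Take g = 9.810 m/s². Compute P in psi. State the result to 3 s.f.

5080 psi

P is given directly by: P = ρgh.
ρ = 2530 kg/m³; h = 1410 m; g = 9.810 m/s².
P = 3.500×10^7 Pa
3.500×10^7 Pa × (1 psi / 6895 Pa) = 5076 psi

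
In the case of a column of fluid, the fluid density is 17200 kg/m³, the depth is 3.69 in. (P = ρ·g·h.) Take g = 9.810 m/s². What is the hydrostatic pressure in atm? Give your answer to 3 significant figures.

0.156 atm

P is given directly by: P = ρgh.
ρ = 17200 kg/m³; h = 3.69 in = 0.09373 m; g = 9.810 m/s².
P = 15815 Pa
15815 Pa × (1 atm / 1.013×10^5 Pa) = 0.1561 atm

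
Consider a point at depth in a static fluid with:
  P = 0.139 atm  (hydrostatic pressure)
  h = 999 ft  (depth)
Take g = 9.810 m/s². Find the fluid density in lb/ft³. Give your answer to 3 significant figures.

Rearranging: ρ = P/(g·h).
P = 0.139 atm = 14084 Pa; h = 999 ft = 304.5 m; g = 9.810 m/s².
ρ = 4.715 kg/m³
4.715 kg/m³ × (1 lb/ft³ / 16.02 kg/m³) = 0.2943 lb/ft³

0.294 lb/ft³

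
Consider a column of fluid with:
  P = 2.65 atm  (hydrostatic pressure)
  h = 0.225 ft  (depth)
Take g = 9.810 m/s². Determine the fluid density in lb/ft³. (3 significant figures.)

Solving P = ρ·g·h for ρ: ρ = P/(g·h).
P = 2.65 atm = 2.685×10^5 Pa; h = 0.225 ft = 0.06858 m; g = 9.810 m/s².
ρ = 3.991×10^5 kg/m³
3.991×10^5 kg/m³ × (1 lb/ft³ / 16.02 kg/m³) = 24916 lb/ft³

24900 lb/ft³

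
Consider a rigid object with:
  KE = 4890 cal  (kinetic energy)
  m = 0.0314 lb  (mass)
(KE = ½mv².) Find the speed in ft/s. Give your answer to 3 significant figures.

5560 ft/s

Rearranging KE = ½mv² for v: v = √(2·KE/m).
KE = 4890 cal = 20460 J; m = 0.0314 lb = 0.01424 kg.
v = 1695 m/s
1695 m/s × (1 ft/s / 0.3048 m/s) = 5561 ft/s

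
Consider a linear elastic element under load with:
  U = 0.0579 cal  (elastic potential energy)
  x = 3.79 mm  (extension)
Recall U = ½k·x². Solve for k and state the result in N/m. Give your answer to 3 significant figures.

Rearranging: k = 2U/x².
U = 0.0579 cal = 0.2423 J; x = 3.79 mm = 0.003790 m.
k = 33730 N/m

33700 N/m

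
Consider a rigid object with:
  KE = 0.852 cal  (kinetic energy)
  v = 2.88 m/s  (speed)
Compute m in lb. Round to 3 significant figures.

1.90 lb

Solving KE = ½mv² for m: m = 2·KE/v².
KE = 0.852 cal = 3.565 J; v = 2.88 m/s.
m = 0.8596 kg
0.8596 kg × (1 lb / 0.4536 kg) = 1.895 lb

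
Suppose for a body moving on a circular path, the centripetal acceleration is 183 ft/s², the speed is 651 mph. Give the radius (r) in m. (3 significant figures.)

Rearranging: r = v²/a.
a = 183 ft/s² = 55.78 m/s²; v = 651 mph = 291.0 m/s.
r = 1518 m

1520 m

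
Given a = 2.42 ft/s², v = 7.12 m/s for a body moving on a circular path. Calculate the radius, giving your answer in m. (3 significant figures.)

Solving a = v²/r for r: r = v²/a.
a = 2.42 ft/s² = 0.7376 m/s²; v = 7.12 m/s.
r = 68.73 m

68.7 m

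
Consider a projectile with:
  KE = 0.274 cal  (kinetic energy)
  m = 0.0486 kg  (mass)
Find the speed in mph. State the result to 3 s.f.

Rearranging KE = ½mv² for v: v = √(2·KE/m).
KE = 0.274 cal = 1.146 J; m = 0.0486 kg.
v = 6.869 m/s
6.869 m/s × (1 mph / 0.4470 m/s) = 15.36 mph

15.4 mph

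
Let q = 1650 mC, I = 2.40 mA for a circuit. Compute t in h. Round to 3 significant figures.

0.191 h

Rearranging: t = q/I.
q = 1650 mC = 1.650 C; I = 2.40 mA = 0.002400 A.
t = 687.5 s
687.5 s × (1 h / 3600 s) = 0.1910 h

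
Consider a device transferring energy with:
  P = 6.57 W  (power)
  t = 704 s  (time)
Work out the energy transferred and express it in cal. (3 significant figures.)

Solving P = W/t for W: W = P·t.
P = 6.57 W; t = 704 s.
W = 4625 J
4625 J × (1 cal / 4.184 J) = 1105 cal

1110 cal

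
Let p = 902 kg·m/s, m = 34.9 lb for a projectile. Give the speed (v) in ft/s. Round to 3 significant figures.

187 ft/s

Solving p = m·v for v: v = p/m.
p = 902 kg·m/s; m = 34.9 lb = 15.83 kg.
v = 56.98 m/s
56.98 m/s × (1 ft/s / 0.3048 m/s) = 186.9 ft/s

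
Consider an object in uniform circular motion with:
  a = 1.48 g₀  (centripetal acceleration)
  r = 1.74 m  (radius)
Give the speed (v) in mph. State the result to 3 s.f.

11.2 mph

Solving a = v²/r for v: v = √(a·r).
a = 1.48 g₀ = 14.51 m/s²; r = 1.74 m.
v = 5.025 m/s
5.025 m/s × (1 mph / 0.4470 m/s) = 11.24 mph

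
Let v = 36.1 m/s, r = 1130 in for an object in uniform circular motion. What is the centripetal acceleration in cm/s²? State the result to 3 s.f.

4540 cm/s²

Directly: a = v²/r.
v = 36.1 m/s; r = 1130 in = 28.70 m.
a = 45.40 m/s²
45.40 m/s² × (1 cm/s² / 0.01000 m/s²) = 4540 cm/s²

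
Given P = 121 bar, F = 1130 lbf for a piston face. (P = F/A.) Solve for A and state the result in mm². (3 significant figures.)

Rearranging P = F/A for A: A = F/P.
P = 121 bar = 1.210×10^7 Pa; F = 1130 lbf = 5026 N.
A = 4.154×10^-4 m²
4.154×10^-4 m² × (1 mm² / 1.000×10^-6 m²) = 415.4 mm²

415 mm²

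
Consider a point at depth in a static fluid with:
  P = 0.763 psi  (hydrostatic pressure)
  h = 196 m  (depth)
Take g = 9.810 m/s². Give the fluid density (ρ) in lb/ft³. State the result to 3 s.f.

Rearranging: ρ = P/(g·h).
P = 0.763 psi = 5261 Pa; h = 196 m; g = 9.810 m/s².
ρ = 2.736 kg/m³
2.736 kg/m³ × (1 lb/ft³ / 16.02 kg/m³) = 0.1708 lb/ft³

0.171 lb/ft³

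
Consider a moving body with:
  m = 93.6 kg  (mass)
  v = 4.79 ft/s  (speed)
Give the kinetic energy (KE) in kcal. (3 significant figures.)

0.0238 kcal

KE is given directly by: KE = ½mv².
m = 93.6 kg; v = 4.79 ft/s = 1.460 m/s.
KE = 99.76 J
99.76 J × (1 kcal / 4184 J) = 0.02384 kcal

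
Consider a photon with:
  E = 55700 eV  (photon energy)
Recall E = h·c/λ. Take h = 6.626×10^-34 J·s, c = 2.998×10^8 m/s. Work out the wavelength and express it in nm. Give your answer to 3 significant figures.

0.0223 nm

Rearranging: λ = hc/E.
E = 55700 eV = 8.924×10^-15 J; h = 6.626×10^-34 J·s; c = 2.998×10^8 m/s.
λ = 2.226×10^-11 m
2.226×10^-11 m × (1 nm / 1.000×10^-9 m) = 0.02226 nm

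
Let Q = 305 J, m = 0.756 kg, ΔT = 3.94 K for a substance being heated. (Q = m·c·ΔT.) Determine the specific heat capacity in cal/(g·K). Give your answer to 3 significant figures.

0.0245 cal/(g·K)

Solving Q = m·c·ΔT for c: c = Q/(m·ΔT).
Q = 305 J; m = 0.756 kg; ΔT = 3.94 K.
c = 102.4 J/(kg·K)
102.4 J/(kg·K) × (1 cal/(g·K) / 4184 J/(kg·K)) = 0.02447 cal/(g·K)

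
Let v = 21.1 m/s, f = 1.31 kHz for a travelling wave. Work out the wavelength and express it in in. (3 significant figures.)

0.634 in

Solving v = f·λ for λ: λ = v/f.
v = 21.1 m/s; f = 1.31 kHz = 1310 Hz.
λ = 0.01611 m
0.01611 m × (1 in / 0.02540 m) = 0.6341 in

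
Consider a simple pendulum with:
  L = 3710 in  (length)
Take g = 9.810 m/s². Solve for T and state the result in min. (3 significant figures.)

0.325 min

Directly: T = 2π√(L/g).
L = 3710 in = 94.23 m; g = 9.810 m/s².
T = 19.47 s
19.47 s × (1 min / 60.00 s) = 0.3246 min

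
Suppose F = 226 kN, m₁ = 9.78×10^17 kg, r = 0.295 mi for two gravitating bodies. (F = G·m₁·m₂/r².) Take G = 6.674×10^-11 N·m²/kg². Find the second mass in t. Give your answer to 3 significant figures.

Rearranging: m₂ = F·r²/(G·m₁).
F = 226 kN = 2.260×10^5 N; m₁ = 9.78×10^17 kg; r = 0.295 mi = 474.8 m; G = 6.674×10^-11 N·m²/kg².
m₂ = 780.4 kg
780.4 kg × (1 t / 1000 kg) = 0.7804 t

0.780 t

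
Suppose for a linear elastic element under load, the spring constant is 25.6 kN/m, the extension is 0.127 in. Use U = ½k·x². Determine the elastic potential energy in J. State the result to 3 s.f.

0.133 J

U is given directly by: U = ½kx².
k = 25.6 kN/m = 25600 N/m; x = 0.127 in = 0.003226 m.
U = 0.1332 J  (the unit combination reduces to kg·m²/s² = J)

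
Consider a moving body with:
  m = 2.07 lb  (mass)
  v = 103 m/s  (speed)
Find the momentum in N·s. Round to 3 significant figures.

Directly: p = mv.
m = 2.07 lb = 0.9389 kg; v = 103 m/s.
p = 96.71 kg·m/s
Since 1 N·s = 1 kg·m/s, 96.71 N·s.

96.7 N·s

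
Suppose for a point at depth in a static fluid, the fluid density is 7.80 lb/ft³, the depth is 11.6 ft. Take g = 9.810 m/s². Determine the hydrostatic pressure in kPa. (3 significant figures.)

4.33 kPa

Directly: P = ρgh.
ρ = 7.80 lb/ft³ = 124.9 kg/m³; h = 11.6 ft = 3.536 m; g = 9.810 m/s².
P = 4334 Pa  (the unit combination reduces to kg/(m·s²) = Pa)
4334 Pa × (1 kPa / 1000 Pa) = 4.334 kPa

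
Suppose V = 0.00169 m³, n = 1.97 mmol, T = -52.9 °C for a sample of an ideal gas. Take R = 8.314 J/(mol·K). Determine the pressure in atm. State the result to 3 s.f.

0.0211 atm

P is given directly by: P = nRT/V.
V = 0.00169 m³; n = 1.97 mmol = 0.001970 mol; T = -52.9 °C = 220.2 K; R = 8.314 J/(mol·K).
P = 2135 Pa  (the unit combination reduces to kg/(m·s²) = Pa)
2135 Pa × (1 atm / 1.013×10^5 Pa) = 0.02107 atm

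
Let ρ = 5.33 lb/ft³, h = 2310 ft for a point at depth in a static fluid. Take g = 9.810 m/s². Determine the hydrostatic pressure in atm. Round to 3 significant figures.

5.82 atm

Directly: P = ρgh.
ρ = 5.33 lb/ft³ = 85.38 kg/m³; h = 2310 ft = 704.1 m; g = 9.810 m/s².
P = 5.897×10^5 Pa  (the unit combination reduces to kg/(m·s²) = Pa)
5.897×10^5 Pa × (1 atm / 1.013×10^5 Pa) = 5.820 atm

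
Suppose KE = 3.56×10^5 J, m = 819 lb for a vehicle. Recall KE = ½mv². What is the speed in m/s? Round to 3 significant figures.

43.8 m/s

Rearranging: v = √(2·KE/m).
KE = 3.56×10^5 J; m = 819 lb = 371.5 kg.
v = 43.78 m/s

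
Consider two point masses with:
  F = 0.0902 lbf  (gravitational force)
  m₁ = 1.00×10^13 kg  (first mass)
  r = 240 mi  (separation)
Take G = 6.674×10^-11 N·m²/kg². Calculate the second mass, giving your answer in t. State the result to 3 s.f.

89700 t

Solving F = G·m₁·m₂/r² for m₂: m₂ = F·r²/(G·m₁).
F = 0.0902 lbf = 0.4012 N; m₁ = 1.00×10^13 kg; r = 240 mi = 3.862×10^5 m; G = 6.674×10^-11 N·m²/kg².
m₂ = 8.969×10^7 kg
8.969×10^7 kg × (1 t / 1000 kg) = 89686 t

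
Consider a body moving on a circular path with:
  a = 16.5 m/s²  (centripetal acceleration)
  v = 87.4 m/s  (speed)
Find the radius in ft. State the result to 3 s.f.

1520 ft

Rearranging a = v²/r for r: r = v²/a.
a = 16.5 m/s²; v = 87.4 m/s.
r = 463.0 m
463.0 m × (1 ft / 0.3048 m) = 1519 ft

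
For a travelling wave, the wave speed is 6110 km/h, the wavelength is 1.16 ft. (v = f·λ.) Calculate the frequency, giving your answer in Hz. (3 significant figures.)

Rearranging v = f·λ for f: f = v/λ.
v = 6110 km/h = 1697 m/s; λ = 1.16 ft = 0.3536 m.
f = 4800 Hz

4800 Hz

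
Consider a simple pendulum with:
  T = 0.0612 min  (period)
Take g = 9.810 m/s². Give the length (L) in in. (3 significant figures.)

132 in

Rearranging T = 2π√(L/g) for L: L = g·(T/2π)².
T = 0.0612 min = 3.672 s; g = 9.810 m/s².
L = 3.351 m
3.351 m × (1 in / 0.02540 m) = 131.9 in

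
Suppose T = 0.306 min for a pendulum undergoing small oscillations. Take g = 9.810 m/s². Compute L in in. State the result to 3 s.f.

Solving T = 2π√(L/g) for L: L = g·(T/2π)².
T = 0.306 min = 18.36 s; g = 9.810 m/s².
L = 83.76 m
83.76 m × (1 in / 0.02540 m) = 3298 in

3300 in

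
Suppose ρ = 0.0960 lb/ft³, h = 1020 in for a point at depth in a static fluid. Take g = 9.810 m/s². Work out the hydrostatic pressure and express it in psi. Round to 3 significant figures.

0.0567 psi

Directly: P = ρgh.
ρ = 0.0960 lb/ft³ = 1.538 kg/m³; h = 1020 in = 25.91 m; g = 9.810 m/s².
P = 390.8 Pa  (the unit combination reduces to kg/(m·s²) = Pa)
390.8 Pa × (1 psi / 6895 Pa) = 0.05669 psi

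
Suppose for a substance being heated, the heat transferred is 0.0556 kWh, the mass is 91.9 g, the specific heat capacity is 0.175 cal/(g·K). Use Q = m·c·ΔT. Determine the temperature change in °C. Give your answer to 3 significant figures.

Rearranging: ΔT = Q/(m·c).
Q = 0.0556 kWh = 2.002×10^5 J; m = 91.9 g = 0.09190 kg; c = 0.175 cal/(g·K) = 732.2 J/(kg·K).
ΔT = 2975 K
Since 1 °C = 1 K, 2975 °C.

2970 °C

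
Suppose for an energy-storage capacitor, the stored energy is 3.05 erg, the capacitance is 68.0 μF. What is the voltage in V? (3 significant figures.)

Solving E = ½C·V² for V: V = √(2E/C).
E = 3.05 erg = 3.050×10^-7 J; C = 68.0 μF = 6.800×10^-5 F.
V = 0.09471 V

0.0947 V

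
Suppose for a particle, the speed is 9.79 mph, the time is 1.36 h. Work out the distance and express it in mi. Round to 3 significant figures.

Rearranging: d = v·t.
v = 9.79 mph = 4.377 m/s; t = 1.36 h = 4896 s.
d = 21427 m
21427 m × (1 mi / 1609 m) = 13.31 mi

13.3 mi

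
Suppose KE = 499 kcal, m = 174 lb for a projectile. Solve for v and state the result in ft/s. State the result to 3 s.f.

755 ft/s

Solving KE = ½mv² for v: v = √(2·KE/m).
KE = 499 kcal = 2.088×10^6 J; m = 174 lb = 78.93 kg.
v = 230.0 m/s
230.0 m/s × (1 ft/s / 0.3048 m/s) = 754.6 ft/s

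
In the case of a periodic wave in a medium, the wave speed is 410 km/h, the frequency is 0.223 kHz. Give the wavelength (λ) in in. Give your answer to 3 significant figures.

Solving v = f·λ for λ: λ = v/f.
v = 410 km/h = 113.9 m/s; f = 0.223 kHz = 223.0 Hz.
λ = 0.5107 m
0.5107 m × (1 in / 0.02540 m) = 20.11 in

20.1 in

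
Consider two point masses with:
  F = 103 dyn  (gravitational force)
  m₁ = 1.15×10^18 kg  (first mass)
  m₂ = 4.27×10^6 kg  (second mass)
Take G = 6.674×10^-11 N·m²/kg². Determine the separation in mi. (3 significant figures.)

From Newton's law of gravitation: r = √(G·m₁m₂/F).
F = 103 dyn = 0.001030 N; m₁ = 1.15×10^18 kg; m₂ = 4.27×10^6 kg; G = 6.674×10^-11 N·m²/kg².
r = 5.641×10^8 m
5.641×10^8 m × (1 mi / 1609 m) = 3.505×10^5 mi

3.51×10^5 mi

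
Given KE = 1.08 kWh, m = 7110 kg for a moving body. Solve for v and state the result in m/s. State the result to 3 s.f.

Solving KE = ½mv² for v: v = √(2·KE/m).
KE = 1.08 kWh = 3.888×10^6 J; m = 7110 kg.
v = 33.07 m/s

33.1 m/s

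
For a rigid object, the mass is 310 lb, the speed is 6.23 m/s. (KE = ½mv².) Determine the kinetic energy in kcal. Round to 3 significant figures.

0.652 kcal

Directly: KE = ½mv².
m = 310 lb = 140.6 kg; v = 6.23 m/s.
KE = 2729 J
2729 J × (1 kcal / 4184 J) = 0.6522 kcal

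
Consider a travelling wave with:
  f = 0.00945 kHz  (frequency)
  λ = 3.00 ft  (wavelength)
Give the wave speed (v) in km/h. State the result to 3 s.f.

v is given directly by: v = fλ.
f = 0.00945 kHz = 9.450 Hz; λ = 3.00 ft = 0.9144 m.
v = 8.641 m/s
8.641 m/s × (1 km/h / 0.2778 m/s) = 31.11 km/h

31.1 km/h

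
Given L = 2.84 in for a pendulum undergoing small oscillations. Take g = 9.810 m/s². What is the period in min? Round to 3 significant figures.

Directly: T = 2π√(L/g).
L = 2.84 in = 0.07214 m; g = 9.810 m/s².
T = 0.5388 s
0.5388 s × (1 min / 60.00 s) = 0.008980 min

0.00898 min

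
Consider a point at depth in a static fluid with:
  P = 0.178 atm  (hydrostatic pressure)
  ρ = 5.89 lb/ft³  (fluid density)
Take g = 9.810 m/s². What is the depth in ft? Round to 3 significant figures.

Solving P = ρ·g·h for h: h = P/(ρ·g).
P = 0.178 atm = 18036 Pa; ρ = 5.89 lb/ft³ = 94.35 kg/m³; g = 9.810 m/s².
h = 19.49 m
19.49 m × (1 ft / 0.3048 m) = 63.93 ft

63.9 ft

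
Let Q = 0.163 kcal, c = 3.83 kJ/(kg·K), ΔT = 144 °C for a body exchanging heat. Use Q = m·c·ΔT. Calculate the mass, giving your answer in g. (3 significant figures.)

1.24 g

Rearranging: m = Q/(c·ΔT).
Q = 0.163 kcal = 682.0 J; c = 3.83 kJ/(kg·K) = 3830 J/(kg·K); ΔT = 144 °C = 144.0 K.
m = 0.001237 kg
0.001237 kg × (1 g / 0.001000 kg) = 1.237 g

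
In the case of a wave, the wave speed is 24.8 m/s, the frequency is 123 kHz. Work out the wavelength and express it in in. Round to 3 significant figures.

0.00794 in

Rearranging v = f·λ for λ: λ = v/f.
v = 24.8 m/s; f = 123 kHz = 1.230×10^5 Hz.
λ = 2.016×10^-4 m
2.016×10^-4 m × (1 in / 0.02540 m) = 0.007938 in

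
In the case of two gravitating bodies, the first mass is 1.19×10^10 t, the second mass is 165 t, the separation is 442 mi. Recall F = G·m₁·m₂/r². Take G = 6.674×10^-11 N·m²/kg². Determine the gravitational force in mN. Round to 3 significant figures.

0.259 mN

F is given directly by: F = Gm₁m₂/r².
m₁ = 1.19×10^10 t = 1.190×10^13 kg; m₂ = 165 t = 1.650×10^5 kg; r = 442 mi = 7.113×10^5 m; G = 6.674×10^-11 N·m²/kg².
F = 2.590×10^-4 N  (the unit combination reduces to kg·m/s² = N)
2.590×10^-4 N × (1 mN / 0.001000 N) = 0.2590 mN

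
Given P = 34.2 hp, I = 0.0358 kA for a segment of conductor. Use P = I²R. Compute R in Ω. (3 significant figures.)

19.9 Ω

Solving P = I²R for R: R = P/I².
P = 34.2 hp = 25503 W; I = 0.0358 kA = 35.80 A.
R = 19.90 Ω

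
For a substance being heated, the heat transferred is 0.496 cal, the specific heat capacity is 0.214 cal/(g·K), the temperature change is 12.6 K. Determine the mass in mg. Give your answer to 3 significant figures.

184 mg

Solving Q = m·c·ΔT for m: m = Q/(c·ΔT).
Q = 0.496 cal = 2.075 J; c = 0.214 cal/(g·K) = 895.4 J/(kg·K); ΔT = 12.6 K.
m = 1.839×10^-4 kg
1.839×10^-4 kg × (1 mg / 1.000×10^-6 kg) = 183.9 mg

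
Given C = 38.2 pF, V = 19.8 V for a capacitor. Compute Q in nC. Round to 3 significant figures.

Rearranging C = Q/V for Q: Q = CV.
C = 38.2 pF = 3.820×10^-11 F; V = 19.8 V.
Q = 7.564×10^-10 C
7.564×10^-10 C × (1 nC / 1.000×10^-9 C) = 0.7564 nC

0.756 nC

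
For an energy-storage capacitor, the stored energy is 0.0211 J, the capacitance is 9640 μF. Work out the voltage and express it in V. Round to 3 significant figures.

Solving E = ½C·V² for V: V = √(2E/C).
E = 0.0211 J; C = 9640 μF = 0.009640 F.
V = 2.092 V

2.09 V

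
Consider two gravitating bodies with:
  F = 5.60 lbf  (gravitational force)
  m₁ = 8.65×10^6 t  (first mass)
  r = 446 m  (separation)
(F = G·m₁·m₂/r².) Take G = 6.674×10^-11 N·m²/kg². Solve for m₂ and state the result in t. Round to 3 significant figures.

8580 t

From Newton's law of gravitation: m₂ = F·r²/(G·m₁).
F = 5.60 lbf = 24.91 N; m₁ = 8.65×10^6 t = 8.650×10^9 kg; r = 446 m; G = 6.674×10^-11 N·m²/kg².
m₂ = 8.583×10^6 kg
8.583×10^6 kg × (1 t / 1000 kg) = 8583 t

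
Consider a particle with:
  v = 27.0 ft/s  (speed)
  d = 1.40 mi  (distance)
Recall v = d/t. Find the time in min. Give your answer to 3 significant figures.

4.56 min

Solving v = d/t for t: t = d/v.
v = 27.0 ft/s = 8.230 m/s; d = 1.40 mi = 2253 m.
t = 273.8 s
273.8 s × (1 min / 60.00 s) = 4.563 min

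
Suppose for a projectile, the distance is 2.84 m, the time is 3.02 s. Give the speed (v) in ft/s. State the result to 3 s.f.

Directly: v = d/t.
d = 2.84 m; t = 3.02 s.
v = 0.9404 m/s
0.9404 m/s × (1 ft/s / 0.3048 m/s) = 3.085 ft/s

3.09 ft/s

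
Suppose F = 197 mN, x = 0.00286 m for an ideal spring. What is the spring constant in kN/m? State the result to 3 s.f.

0.0689 kN/m

Rearranging F = k·x for k: k = F/x.
F = 197 mN = 0.1970 N; x = 0.00286 m.
k = 68.88 N/m
68.88 N/m × (1 kN/m / 1000 N/m) = 0.06888 kN/m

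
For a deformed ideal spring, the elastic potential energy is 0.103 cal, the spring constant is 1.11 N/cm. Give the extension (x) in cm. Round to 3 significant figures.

8.81 cm

Solving U = ½k·x² for x: x = √(2U/k).
U = 0.103 cal = 0.4310 J; k = 1.11 N/cm = 111.0 N/m.
x = 0.08812 m
0.08812 m × (1 cm / 0.01000 m) = 8.812 cm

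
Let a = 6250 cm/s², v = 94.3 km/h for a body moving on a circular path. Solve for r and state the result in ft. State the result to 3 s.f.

36.0 ft

Rearranging a = v²/r for r: r = v²/a.
a = 6250 cm/s² = 62.50 m/s²; v = 94.3 km/h = 26.19 m/s.
r = 10.98 m
10.98 m × (1 ft / 0.3048 m) = 36.02 ft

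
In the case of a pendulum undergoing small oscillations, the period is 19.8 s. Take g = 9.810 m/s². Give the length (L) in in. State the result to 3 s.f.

Solving T = 2π√(L/g) for L: L = g·(T/2π)².
T = 19.8 s; g = 9.810 m/s².
L = 97.42 m
97.42 m × (1 in / 0.02540 m) = 3835 in

3840 in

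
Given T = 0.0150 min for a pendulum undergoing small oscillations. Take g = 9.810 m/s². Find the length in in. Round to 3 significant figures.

7.92 in

Rearranging T = 2π√(L/g) for L: L = g·(T/2π)².
T = 0.0150 min = 0.9000 s; g = 9.810 m/s².
L = 0.2013 m
0.2013 m × (1 in / 0.02540 m) = 7.924 in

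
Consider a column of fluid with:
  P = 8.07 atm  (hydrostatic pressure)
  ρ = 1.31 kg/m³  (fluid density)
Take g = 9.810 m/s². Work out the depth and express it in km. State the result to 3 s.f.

63.6 km

Solving P = ρ·g·h for h: h = P/(ρ·g).
P = 8.07 atm = 8.177×10^5 Pa; ρ = 1.31 kg/m³; g = 9.810 m/s².
h = 63628 m
63628 m × (1 km / 1000 m) = 63.63 km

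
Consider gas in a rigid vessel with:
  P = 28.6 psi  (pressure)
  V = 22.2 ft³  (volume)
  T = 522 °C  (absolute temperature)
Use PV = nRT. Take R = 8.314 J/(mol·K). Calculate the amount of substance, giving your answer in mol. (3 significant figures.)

From the ideal-gas law: n = PV/(RT).
P = 28.6 psi = 1.972×10^5 Pa; V = 22.2 ft³ = 0.6286 m³; T = 522 °C = 795.1 K; R = 8.314 J/(mol·K).
n = 18.75 mol

18.8 mol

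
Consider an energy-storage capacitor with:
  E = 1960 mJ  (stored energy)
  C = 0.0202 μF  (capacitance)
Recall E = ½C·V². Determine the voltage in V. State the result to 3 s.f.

Rearranging E = ½C·V² for V: V = √(2E/C).
E = 1960 mJ = 1.960 J; C = 0.0202 μF = 2.020×10^-8 F.
V = 13931 V

13900 V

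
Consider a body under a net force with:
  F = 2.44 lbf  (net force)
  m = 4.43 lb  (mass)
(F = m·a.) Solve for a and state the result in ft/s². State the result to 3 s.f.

From Newton's second law: a = F/m.
F = 2.44 lbf = 10.85 N; m = 4.43 lb = 2.009 kg.
a = 5.401 m/s²
5.401 m/s² × (1 ft/s² / 0.3048 m/s²) = 17.72 ft/s²

17.7 ft/s²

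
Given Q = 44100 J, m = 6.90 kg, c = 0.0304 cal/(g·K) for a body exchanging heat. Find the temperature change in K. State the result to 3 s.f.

Solving Q = m·c·ΔT for ΔT: ΔT = Q/(m·c).
Q = 44100 J; m = 6.90 kg; c = 0.0304 cal/(g·K) = 127.2 J/(kg·K).
ΔT = 50.25 K

50.2 K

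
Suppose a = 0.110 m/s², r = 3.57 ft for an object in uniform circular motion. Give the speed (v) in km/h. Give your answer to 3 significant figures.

Rearranging a = v²/r for v: v = √(a·r).
a = 0.110 m/s²; r = 3.57 ft = 1.088 m.
v = 0.3460 m/s
0.3460 m/s × (1 km/h / 0.2778 m/s) = 1.245 km/h

1.25 km/h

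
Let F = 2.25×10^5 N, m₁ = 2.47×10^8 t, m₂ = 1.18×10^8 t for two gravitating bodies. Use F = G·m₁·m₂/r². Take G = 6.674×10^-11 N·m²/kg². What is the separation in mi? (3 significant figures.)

From Newton's law of gravitation: r = √(G·m₁m₂/F).
F = 2.25×10^5 N; m₁ = 2.47×10^8 t = 2.470×10^11 kg; m₂ = 1.18×10^8 t = 1.180×10^11 kg; G = 6.674×10^-11 N·m²/kg².
r = 2940 m
2940 m × (1 mi / 1609 m) = 1.827 mi

1.83 mi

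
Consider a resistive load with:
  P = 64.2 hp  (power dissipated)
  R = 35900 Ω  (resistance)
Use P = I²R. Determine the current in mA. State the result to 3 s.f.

1150 mA

Rearranging: I = √(P/R).
P = 64.2 hp = 47874 W; R = 35900 Ω.
I = 1.155 A
1.155 A × (1 mA / 0.001000 A) = 1155 mA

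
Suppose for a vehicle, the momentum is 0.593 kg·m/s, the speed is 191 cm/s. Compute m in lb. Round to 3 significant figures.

0.684 lb

Rearranging: m = p/v.
p = 0.593 kg·m/s; v = 191 cm/s = 1.910 m/s.
m = 0.3105 kg
0.3105 kg × (1 lb / 0.4536 kg) = 0.6845 lb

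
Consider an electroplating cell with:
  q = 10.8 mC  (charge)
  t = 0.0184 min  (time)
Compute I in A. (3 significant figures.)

0.00978 A

Solving q = I·t for I: I = q/t.
q = 10.8 mC = 0.01080 C; t = 0.0184 min = 1.104 s.
I = 0.009783 A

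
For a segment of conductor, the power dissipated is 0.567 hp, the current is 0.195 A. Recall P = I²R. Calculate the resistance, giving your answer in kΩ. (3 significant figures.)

11.1 kΩ

Solving P = I²R for R: R = P/I².
P = 0.567 hp = 422.8 W; I = 0.195 A.
R = 11119 Ω
11119 Ω × (1 kΩ / 1000 Ω) = 11.12 kΩ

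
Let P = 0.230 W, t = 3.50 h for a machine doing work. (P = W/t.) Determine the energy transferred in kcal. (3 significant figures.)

0.693 kcal

Solving P = W/t for W: W = P·t.
P = 0.230 W; t = 3.50 h = 12600 s.
W = 2898 J
2898 J × (1 kcal / 4184 J) = 0.6926 kcal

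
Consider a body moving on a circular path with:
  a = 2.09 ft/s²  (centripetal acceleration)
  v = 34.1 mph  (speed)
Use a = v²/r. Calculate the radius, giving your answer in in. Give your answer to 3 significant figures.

14400 in

Rearranging a = v²/r for r: r = v²/a.
a = 2.09 ft/s² = 0.6370 m/s²; v = 34.1 mph = 15.24 m/s.
r = 364.8 m
364.8 m × (1 in / 0.02540 m) = 14362 in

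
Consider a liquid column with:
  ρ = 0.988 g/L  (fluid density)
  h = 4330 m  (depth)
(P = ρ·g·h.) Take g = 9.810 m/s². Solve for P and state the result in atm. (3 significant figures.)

P is given directly by: P = ρgh.
ρ = 0.988 g/L = 0.9880 kg/m³; h = 4330 m; g = 9.810 m/s².
P = 41968 Pa
41968 Pa × (1 atm / 1.013×10^5 Pa) = 0.4142 atm

0.414 atm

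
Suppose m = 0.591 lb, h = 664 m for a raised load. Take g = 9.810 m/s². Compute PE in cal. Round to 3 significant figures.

Directly: PE = mgh.
m = 0.591 lb = 0.2681 kg; h = 664 m; g = 9.810 m/s².
PE = 1746 J
1746 J × (1 cal / 4.184 J) = 417.3 cal

417 cal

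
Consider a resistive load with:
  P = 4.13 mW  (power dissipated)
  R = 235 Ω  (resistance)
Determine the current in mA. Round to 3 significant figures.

Rearranging: I = √(P/R).
P = 4.13 mW = 0.004130 W; R = 235 Ω.
I = 0.004192 A
0.004192 A × (1 mA / 0.001000 A) = 4.192 mA

4.19 mA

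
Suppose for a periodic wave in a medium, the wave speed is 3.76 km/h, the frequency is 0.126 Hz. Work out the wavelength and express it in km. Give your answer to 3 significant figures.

Rearranging: λ = v/f.
v = 3.76 km/h = 1.044 m/s; f = 0.126 Hz.
λ = 8.289 m
8.289 m × (1 km / 1000 m) = 0.008289 km

0.00829 km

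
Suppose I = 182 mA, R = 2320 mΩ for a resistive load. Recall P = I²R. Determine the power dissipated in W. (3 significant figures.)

0.0768 W

P is given directly by: P = I²R.
I = 182 mA = 0.1820 A; R = 2320 mΩ = 2.320 Ω.
P = 0.07685 W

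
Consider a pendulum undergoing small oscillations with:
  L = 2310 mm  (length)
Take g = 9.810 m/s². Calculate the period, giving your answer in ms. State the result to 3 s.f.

Directly: T = 2π√(L/g).
L = 2310 mm = 2.310 m; g = 9.810 m/s².
T = 3.049 s
3.049 s × (1 ms / 0.001000 s) = 3049 ms

3050 ms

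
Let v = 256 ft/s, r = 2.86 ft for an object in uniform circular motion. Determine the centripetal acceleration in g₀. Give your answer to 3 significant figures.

712 g₀

Directly: a = v²/r.
v = 256 ft/s = 78.03 m/s; r = 2.86 ft = 0.8717 m.
a = 6984 m/s²
6984 m/s² × (1 g₀ / 9.807 m/s²) = 712.2 g₀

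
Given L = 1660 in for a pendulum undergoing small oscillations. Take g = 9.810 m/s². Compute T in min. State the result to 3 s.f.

0.217 min

T is given directly by: T = 2π√(L/g).
L = 1660 in = 42.16 m; g = 9.810 m/s².
T = 13.03 s
13.03 s × (1 min / 60.00 s) = 0.2171 min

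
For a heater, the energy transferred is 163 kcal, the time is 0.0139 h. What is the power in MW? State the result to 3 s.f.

P is given directly by: P = W/t.
W = 163 kcal = 6.820×10^5 J; t = 0.0139 h = 50.04 s.
P = 13629 W
13629 W × (1 MW / 1.000×10^6 W) = 0.01363 MW

0.0136 MW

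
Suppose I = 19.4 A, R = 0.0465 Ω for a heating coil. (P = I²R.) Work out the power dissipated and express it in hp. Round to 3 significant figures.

Directly: P = I²R.
I = 19.4 A; R = 0.0465 Ω.
P = 17.50 W
17.50 W × (1 hp / 745.7 W) = 0.02347 hp

0.0235 hp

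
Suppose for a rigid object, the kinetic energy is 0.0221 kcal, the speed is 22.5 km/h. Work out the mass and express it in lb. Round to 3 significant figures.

10.4 lb

Rearranging: m = 2·KE/v².
KE = 0.0221 kcal = 92.47 J; v = 22.5 km/h = 6.250 m/s.
m = 4.734 kg
4.734 kg × (1 lb / 0.4536 kg) = 10.44 lb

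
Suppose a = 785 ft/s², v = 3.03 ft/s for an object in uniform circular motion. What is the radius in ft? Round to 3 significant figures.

Rearranging: r = v²/a.
a = 785 ft/s² = 239.3 m/s²; v = 3.03 ft/s = 0.9235 m/s.
r = 0.003565 m
0.003565 m × (1 ft / 0.3048 m) = 0.01170 ft

0.0117 ft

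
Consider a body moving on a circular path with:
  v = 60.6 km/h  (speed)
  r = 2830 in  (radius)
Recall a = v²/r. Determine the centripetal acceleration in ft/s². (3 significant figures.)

a is given directly by: a = v²/r.
v = 60.6 km/h = 16.83 m/s; r = 2830 in = 71.88 m.
a = 3.942 m/s²
3.942 m/s² × (1 ft/s² / 0.3048 m/s²) = 12.93 ft/s²

12.9 ft/s²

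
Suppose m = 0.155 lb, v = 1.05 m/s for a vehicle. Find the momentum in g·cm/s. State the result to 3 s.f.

p is given directly by: p = mv.
m = 0.155 lb = 0.07031 kg; v = 1.05 m/s.
p = 0.07382 kg·m/s  (the unit combination reduces to kg·m/s = kg·m/s)
0.07382 kg·m/s × (1 g·cm/s / 1.000×10^-5 kg·m/s) = 7382 g·cm/s

7380 g·cm/s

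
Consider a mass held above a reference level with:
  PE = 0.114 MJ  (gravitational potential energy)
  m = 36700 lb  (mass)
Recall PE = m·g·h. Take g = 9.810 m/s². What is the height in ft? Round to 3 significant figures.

2.29 ft

Rearranging PE = m·g·h for h: h = PE/(m·g).
PE = 0.114 MJ = 1.140×10^5 J; m = 36700 lb = 16647 kg; g = 9.810 m/s².
h = 0.6981 m
0.6981 m × (1 ft / 0.3048 m) = 2.290 ft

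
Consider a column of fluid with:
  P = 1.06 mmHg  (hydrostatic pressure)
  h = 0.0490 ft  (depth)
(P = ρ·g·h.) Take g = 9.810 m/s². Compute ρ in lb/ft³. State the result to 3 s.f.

60.2 lb/ft³

Rearranging P = ρ·g·h for ρ: ρ = P/(g·h).
P = 1.06 mmHg = 141.3 Pa; h = 0.0490 ft = 0.01494 m; g = 9.810 m/s².
ρ = 964.6 kg/m³
964.6 kg/m³ × (1 lb/ft³ / 16.02 kg/m³) = 60.22 lb/ft³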